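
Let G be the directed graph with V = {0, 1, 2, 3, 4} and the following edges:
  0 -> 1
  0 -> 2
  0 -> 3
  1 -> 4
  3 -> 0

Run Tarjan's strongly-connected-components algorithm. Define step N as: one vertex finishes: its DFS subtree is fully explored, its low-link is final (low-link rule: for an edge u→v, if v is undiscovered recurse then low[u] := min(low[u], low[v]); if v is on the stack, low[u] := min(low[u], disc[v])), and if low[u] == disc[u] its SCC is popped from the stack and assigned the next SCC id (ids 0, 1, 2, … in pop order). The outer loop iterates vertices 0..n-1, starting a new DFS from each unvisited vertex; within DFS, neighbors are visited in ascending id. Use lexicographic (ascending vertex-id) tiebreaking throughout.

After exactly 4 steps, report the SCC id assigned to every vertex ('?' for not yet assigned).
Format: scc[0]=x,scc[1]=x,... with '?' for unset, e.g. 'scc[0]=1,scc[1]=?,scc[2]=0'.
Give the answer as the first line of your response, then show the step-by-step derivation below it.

scc[0]=?,scc[1]=1,scc[2]=2,scc[3]=?,scc[4]=0

step 1: low=(low[0]=0,low[1]=1,low[2]=?,low[3]=?,low[4]=2); scc=(scc[0]=?,scc[1]=?,scc[2]=?,scc[3]=?,scc[4]=0)
step 2: low=(low[0]=0,low[1]=1,low[2]=?,low[3]=?,low[4]=2); scc=(scc[0]=?,scc[1]=1,scc[2]=?,scc[3]=?,scc[4]=0)
step 3: low=(low[0]=0,low[1]=1,low[2]=3,low[3]=?,low[4]=2); scc=(scc[0]=?,scc[1]=1,scc[2]=2,scc[3]=?,scc[4]=0)
step 4: low=(low[0]=0,low[1]=1,low[2]=3,low[3]=0,low[4]=2); scc=(scc[0]=?,scc[1]=1,scc[2]=2,scc[3]=?,scc[4]=0)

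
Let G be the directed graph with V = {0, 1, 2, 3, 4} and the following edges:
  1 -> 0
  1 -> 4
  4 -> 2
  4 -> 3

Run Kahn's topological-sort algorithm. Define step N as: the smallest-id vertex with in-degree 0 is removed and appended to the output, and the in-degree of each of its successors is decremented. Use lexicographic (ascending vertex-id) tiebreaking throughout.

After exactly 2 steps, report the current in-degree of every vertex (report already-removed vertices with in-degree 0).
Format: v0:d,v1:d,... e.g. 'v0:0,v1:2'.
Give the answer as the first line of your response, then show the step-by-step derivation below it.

v0:0,v1:0,v2:1,v3:1,v4:0

step 1: output 1; order=[1]; indeg=(0,0,1,1,0)
step 2: output 0; order=[1,0]; indeg=(0,0,1,1,0)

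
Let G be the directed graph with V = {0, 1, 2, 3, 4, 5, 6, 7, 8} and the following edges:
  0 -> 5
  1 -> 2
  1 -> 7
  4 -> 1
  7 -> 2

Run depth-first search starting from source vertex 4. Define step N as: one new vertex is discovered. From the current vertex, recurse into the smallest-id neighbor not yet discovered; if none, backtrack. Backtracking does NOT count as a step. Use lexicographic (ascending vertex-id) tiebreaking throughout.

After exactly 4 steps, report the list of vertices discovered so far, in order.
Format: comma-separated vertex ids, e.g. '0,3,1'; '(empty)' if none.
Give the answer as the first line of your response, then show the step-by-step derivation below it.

4,1,2,7

step 1: discover 4; path=4; order=4
step 2: discover 1; path=4>1; order=4,1
step 3: discover 2; path=4>1>2; order=4,1,2
step 4: discover 7; path=4>1>7; order=4,1,2,7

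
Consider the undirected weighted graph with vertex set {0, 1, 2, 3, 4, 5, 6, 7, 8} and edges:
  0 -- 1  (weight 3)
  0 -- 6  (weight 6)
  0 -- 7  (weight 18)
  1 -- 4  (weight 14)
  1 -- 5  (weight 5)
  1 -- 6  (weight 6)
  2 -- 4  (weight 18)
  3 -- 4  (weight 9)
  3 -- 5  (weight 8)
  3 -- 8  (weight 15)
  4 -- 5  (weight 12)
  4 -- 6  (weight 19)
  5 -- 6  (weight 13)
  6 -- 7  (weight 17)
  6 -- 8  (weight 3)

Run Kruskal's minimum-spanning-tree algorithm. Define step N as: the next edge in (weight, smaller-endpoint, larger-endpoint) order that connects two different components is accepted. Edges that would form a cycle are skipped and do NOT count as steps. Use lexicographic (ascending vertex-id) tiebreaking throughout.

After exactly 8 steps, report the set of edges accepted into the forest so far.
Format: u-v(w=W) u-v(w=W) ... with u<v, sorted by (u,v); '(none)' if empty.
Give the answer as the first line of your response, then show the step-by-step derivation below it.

0-1(w=3) 0-6(w=6) 1-5(w=5) 2-4(w=18) 3-4(w=9) 3-5(w=8) 6-7(w=17) 6-8(w=3)

step 1: add edge 0-1 (w=3); MST = {0-1(w=3)}
step 2: add edge 6-8 (w=3); MST = {0-1(w=3) 6-8(w=3)}
step 3: add edge 1-5 (w=5); MST = {0-1(w=3) 1-5(w=5) 6-8(w=3)}
step 4: add edge 0-6 (w=6); MST = {0-1(w=3) 0-6(w=6) 1-5(w=5) 6-8(w=3)}
step 5: add edge 3-5 (w=8); MST = {0-1(w=3) 0-6(w=6) 1-5(w=5) 3-5(w=8) 6-8(w=3)}
step 6: add edge 3-4 (w=9); MST = {0-1(w=3) 0-6(w=6) 1-5(w=5) 3-4(w=9) 3-5(w=8) 6-8(w=3)}
step 7: add edge 6-7 (w=17); MST = {0-1(w=3) 0-6(w=6) 1-5(w=5) 3-4(w=9) 3-5(w=8) 6-7(w=17) 6-8(w=3)}
step 8: add edge 2-4 (w=18); MST = {0-1(w=3) 0-6(w=6) 1-5(w=5) 2-4(w=18) 3-4(w=9) 3-5(w=8) 6-7(w=17) 6-8(w=3)}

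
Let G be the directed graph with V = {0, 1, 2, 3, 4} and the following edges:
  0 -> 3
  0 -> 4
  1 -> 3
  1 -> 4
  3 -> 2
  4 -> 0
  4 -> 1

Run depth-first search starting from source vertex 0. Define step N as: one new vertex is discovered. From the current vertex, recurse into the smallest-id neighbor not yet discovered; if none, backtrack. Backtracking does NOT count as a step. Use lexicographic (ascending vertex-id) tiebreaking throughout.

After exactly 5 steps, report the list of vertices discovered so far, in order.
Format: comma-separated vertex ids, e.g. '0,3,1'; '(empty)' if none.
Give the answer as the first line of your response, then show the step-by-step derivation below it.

0,3,2,4,1

step 1: discover 0; path=0; order=0
step 2: discover 3; path=0>3; order=0,3
step 3: discover 2; path=0>3>2; order=0,3,2
step 4: discover 4; path=0>4; order=0,3,2,4
step 5: discover 1; path=0>4>1; order=0,3,2,4,1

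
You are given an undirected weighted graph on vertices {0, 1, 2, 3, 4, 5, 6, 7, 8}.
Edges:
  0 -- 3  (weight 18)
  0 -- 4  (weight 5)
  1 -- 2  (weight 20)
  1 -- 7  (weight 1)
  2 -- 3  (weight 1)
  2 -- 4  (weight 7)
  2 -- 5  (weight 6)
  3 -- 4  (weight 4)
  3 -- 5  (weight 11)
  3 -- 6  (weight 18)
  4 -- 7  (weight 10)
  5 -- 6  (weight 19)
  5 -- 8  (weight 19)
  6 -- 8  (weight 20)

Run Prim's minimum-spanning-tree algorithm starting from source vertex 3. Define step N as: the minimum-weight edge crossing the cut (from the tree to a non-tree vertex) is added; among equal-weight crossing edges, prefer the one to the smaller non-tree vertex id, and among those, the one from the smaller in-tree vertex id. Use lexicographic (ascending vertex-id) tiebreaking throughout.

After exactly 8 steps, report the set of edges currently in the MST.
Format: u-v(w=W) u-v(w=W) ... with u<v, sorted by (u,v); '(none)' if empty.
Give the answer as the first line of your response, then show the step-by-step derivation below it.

0-4(w=5) 1-7(w=1) 2-3(w=1) 2-5(w=6) 3-4(w=4) 3-6(w=18) 4-7(w=10) 5-8(w=19)

step 1: add edge 2-3 (w=1); MST = {2-3(w=1)}
step 2: add edge 3-4 (w=4); MST = {2-3(w=1) 3-4(w=4)}
step 3: add edge 0-4 (w=5); MST = {0-4(w=5) 2-3(w=1) 3-4(w=4)}
step 4: add edge 2-5 (w=6); MST = {0-4(w=5) 2-3(w=1) 2-5(w=6) 3-4(w=4)}
step 5: add edge 4-7 (w=10); MST = {0-4(w=5) 2-3(w=1) 2-5(w=6) 3-4(w=4) 4-7(w=10)}
step 6: add edge 1-7 (w=1); MST = {0-4(w=5) 1-7(w=1) 2-3(w=1) 2-5(w=6) 3-4(w=4) 4-7(w=10)}
step 7: add edge 3-6 (w=18); MST = {0-4(w=5) 1-7(w=1) 2-3(w=1) 2-5(w=6) 3-4(w=4) 3-6(w=18) 4-7(w=10)}
step 8: add edge 5-8 (w=19); MST = {0-4(w=5) 1-7(w=1) 2-3(w=1) 2-5(w=6) 3-4(w=4) 3-6(w=18) 4-7(w=10) 5-8(w=19)}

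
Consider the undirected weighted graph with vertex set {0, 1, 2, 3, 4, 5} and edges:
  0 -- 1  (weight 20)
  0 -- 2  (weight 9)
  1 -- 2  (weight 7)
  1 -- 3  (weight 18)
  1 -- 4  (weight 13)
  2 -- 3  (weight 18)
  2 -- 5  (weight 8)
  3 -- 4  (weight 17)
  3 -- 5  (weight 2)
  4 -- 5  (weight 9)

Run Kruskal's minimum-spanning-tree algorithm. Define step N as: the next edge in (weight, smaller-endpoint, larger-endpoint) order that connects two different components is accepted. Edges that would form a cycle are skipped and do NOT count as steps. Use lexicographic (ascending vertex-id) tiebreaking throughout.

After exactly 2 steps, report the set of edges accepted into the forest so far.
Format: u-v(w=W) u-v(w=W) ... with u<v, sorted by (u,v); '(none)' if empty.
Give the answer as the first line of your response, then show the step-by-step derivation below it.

1-2(w=7) 3-5(w=2)

step 1: add edge 3-5 (w=2); MST = {3-5(w=2)}
step 2: add edge 1-2 (w=7); MST = {1-2(w=7) 3-5(w=2)}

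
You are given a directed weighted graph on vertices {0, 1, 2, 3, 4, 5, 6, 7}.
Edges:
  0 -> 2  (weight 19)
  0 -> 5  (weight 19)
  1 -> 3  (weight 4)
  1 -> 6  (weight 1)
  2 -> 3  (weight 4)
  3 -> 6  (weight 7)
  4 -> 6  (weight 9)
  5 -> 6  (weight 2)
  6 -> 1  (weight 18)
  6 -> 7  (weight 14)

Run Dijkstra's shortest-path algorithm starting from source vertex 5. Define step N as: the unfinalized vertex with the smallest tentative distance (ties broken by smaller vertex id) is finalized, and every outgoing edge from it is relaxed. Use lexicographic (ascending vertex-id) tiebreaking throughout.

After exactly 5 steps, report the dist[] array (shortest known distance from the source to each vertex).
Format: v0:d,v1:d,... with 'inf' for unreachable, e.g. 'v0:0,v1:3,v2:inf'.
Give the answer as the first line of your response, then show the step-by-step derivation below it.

v0:inf,v1:20,v2:inf,v3:24,v4:inf,v5:0,v6:2,v7:16

step 1: dist = v0:inf,v1:inf,v2:inf,v3:inf,v4:inf,v5:0,v6:2,v7:inf
step 2: dist = v0:inf,v1:20,v2:inf,v3:inf,v4:inf,v5:0,v6:2,v7:16
step 3: dist = v0:inf,v1:20,v2:inf,v3:inf,v4:inf,v5:0,v6:2,v7:16
step 4: dist = v0:inf,v1:20,v2:inf,v3:24,v4:inf,v5:0,v6:2,v7:16
step 5: dist = v0:inf,v1:20,v2:inf,v3:24,v4:inf,v5:0,v6:2,v7:16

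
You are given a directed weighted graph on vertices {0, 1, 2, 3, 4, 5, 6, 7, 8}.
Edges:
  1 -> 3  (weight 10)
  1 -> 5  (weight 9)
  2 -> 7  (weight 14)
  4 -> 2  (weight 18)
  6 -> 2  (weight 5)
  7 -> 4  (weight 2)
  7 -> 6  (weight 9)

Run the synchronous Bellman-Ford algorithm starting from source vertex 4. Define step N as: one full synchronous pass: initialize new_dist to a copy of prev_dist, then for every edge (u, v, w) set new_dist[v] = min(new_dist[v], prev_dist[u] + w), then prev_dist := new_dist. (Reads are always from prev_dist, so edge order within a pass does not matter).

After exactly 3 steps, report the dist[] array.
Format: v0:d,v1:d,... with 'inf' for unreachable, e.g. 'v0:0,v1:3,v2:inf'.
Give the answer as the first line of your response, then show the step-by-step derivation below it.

v0:inf,v1:inf,v2:18,v3:inf,v4:0,v5:inf,v6:41,v7:32,v8:inf

step 1: dist = v0:inf,v1:inf,v2:18,v3:inf,v4:0,v5:inf,v6:inf,v7:inf,v8:inf
step 2: dist = v0:inf,v1:inf,v2:18,v3:inf,v4:0,v5:inf,v6:inf,v7:32,v8:inf
step 3: dist = v0:inf,v1:inf,v2:18,v3:inf,v4:0,v5:inf,v6:41,v7:32,v8:inf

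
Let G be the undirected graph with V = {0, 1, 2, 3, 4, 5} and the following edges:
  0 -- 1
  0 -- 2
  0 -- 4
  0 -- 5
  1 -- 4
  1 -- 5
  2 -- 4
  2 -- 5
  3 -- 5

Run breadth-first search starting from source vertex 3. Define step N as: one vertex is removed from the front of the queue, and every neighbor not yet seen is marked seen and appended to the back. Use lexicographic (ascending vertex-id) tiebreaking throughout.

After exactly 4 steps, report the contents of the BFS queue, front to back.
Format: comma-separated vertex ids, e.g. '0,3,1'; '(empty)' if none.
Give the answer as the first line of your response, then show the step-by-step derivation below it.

2,4

step 1: dequeue 3; queue=[5]; order=3
step 2: dequeue 5; queue=[0,1,2]; order=3,5
step 3: dequeue 0; queue=[1,2,4]; order=3,5,0
step 4: dequeue 1; queue=[2,4]; order=3,5,0,1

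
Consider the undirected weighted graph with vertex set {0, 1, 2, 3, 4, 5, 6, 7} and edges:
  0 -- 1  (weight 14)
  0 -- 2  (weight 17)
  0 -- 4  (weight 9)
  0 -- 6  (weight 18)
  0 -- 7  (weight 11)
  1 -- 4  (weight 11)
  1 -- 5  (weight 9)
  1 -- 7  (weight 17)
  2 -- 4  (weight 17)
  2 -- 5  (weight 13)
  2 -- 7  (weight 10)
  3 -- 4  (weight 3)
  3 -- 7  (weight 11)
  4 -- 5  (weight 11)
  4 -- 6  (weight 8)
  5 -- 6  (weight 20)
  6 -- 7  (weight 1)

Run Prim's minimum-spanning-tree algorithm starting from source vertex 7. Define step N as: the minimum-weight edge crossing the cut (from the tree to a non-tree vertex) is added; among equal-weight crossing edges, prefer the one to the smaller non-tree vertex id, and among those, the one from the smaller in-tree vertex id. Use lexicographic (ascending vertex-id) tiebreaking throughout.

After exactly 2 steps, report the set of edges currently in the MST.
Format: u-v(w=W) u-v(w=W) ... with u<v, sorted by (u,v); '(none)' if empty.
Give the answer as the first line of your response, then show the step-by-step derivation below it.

4-6(w=8) 6-7(w=1)

step 1: add edge 6-7 (w=1); MST = {6-7(w=1)}
step 2: add edge 4-6 (w=8); MST = {4-6(w=8) 6-7(w=1)}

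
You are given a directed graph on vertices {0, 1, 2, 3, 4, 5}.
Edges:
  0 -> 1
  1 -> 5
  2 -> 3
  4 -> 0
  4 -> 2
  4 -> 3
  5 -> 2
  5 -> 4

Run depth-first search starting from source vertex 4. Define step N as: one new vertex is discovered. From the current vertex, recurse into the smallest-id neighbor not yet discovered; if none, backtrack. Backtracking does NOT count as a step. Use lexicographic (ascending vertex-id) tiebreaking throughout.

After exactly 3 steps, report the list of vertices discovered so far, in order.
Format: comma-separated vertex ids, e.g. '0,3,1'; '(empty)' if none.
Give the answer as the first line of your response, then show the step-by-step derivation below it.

4,0,1

step 1: discover 4; path=4; order=4
step 2: discover 0; path=4>0; order=4,0
step 3: discover 1; path=4>0>1; order=4,0,1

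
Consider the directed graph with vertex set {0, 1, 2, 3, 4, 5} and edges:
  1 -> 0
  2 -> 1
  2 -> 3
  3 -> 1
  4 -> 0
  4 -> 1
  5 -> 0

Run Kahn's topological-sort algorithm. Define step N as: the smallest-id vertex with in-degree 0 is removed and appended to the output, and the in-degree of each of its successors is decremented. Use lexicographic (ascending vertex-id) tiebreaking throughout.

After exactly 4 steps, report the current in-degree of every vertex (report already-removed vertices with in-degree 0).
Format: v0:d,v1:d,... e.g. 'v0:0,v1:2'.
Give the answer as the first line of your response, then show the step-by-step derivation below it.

v0:1,v1:0,v2:0,v3:0,v4:0,v5:0

step 1: output 2; order=[2]; indeg=(3,2,0,0,0,0)
step 2: output 3; order=[2,3]; indeg=(3,1,0,0,0,0)
step 3: output 4; order=[2,3,4]; indeg=(2,0,0,0,0,0)
step 4: output 1; order=[2,3,4,1]; indeg=(1,0,0,0,0,0)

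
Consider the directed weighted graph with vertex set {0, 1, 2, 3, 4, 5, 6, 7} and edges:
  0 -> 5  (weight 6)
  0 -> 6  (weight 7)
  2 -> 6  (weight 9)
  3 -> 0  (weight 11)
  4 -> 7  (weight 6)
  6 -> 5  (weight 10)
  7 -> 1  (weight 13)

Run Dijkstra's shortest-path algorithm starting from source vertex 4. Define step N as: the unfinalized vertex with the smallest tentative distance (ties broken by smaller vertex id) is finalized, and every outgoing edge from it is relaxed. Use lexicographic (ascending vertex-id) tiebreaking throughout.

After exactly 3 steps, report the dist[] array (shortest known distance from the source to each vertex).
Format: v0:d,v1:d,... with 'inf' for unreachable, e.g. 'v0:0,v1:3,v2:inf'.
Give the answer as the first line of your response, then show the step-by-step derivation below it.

v0:inf,v1:19,v2:inf,v3:inf,v4:0,v5:inf,v6:inf,v7:6

step 1: dist = v0:inf,v1:inf,v2:inf,v3:inf,v4:0,v5:inf,v6:inf,v7:6
step 2: dist = v0:inf,v1:19,v2:inf,v3:inf,v4:0,v5:inf,v6:inf,v7:6
step 3: dist = v0:inf,v1:19,v2:inf,v3:inf,v4:0,v5:inf,v6:inf,v7:6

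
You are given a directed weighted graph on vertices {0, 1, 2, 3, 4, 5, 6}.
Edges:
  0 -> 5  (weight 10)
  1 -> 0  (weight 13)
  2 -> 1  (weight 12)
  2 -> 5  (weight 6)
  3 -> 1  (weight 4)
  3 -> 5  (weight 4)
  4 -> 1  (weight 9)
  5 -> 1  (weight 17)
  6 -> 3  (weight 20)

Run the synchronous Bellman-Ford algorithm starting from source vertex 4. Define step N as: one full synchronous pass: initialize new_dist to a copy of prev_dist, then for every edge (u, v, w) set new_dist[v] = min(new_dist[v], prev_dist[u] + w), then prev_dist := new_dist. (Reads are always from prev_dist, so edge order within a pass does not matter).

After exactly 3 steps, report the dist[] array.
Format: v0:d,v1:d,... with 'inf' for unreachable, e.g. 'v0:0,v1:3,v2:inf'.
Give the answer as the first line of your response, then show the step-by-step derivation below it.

v0:22,v1:9,v2:inf,v3:inf,v4:0,v5:32,v6:inf

step 1: dist = v0:inf,v1:9,v2:inf,v3:inf,v4:0,v5:inf,v6:inf
step 2: dist = v0:22,v1:9,v2:inf,v3:inf,v4:0,v5:inf,v6:inf
step 3: dist = v0:22,v1:9,v2:inf,v3:inf,v4:0,v5:32,v6:inf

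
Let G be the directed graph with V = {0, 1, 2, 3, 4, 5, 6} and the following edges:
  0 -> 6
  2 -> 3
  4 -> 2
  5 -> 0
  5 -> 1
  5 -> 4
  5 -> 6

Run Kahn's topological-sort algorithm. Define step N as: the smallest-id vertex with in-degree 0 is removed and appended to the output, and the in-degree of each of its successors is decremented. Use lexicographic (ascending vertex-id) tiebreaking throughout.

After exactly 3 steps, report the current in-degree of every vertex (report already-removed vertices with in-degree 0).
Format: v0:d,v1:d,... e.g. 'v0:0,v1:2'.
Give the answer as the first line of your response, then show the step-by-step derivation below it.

v0:0,v1:0,v2:1,v3:1,v4:0,v5:0,v6:0

step 1: output 5; order=[5]; indeg=(0,0,1,1,0,0,1)
step 2: output 0; order=[5,0]; indeg=(0,0,1,1,0,0,0)
step 3: output 1; order=[5,0,1]; indeg=(0,0,1,1,0,0,0)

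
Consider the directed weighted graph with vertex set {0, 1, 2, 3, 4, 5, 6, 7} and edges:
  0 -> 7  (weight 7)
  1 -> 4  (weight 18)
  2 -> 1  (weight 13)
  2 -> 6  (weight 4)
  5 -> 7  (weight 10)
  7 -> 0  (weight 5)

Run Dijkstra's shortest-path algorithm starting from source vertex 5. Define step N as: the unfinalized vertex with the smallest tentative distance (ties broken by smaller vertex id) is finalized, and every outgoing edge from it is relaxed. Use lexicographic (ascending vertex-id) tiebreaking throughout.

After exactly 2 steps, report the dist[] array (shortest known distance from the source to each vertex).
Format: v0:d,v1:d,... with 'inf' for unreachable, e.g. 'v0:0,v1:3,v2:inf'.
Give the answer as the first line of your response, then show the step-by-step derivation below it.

v0:15,v1:inf,v2:inf,v3:inf,v4:inf,v5:0,v6:inf,v7:10

step 1: dist = v0:inf,v1:inf,v2:inf,v3:inf,v4:inf,v5:0,v6:inf,v7:10
step 2: dist = v0:15,v1:inf,v2:inf,v3:inf,v4:inf,v5:0,v6:inf,v7:10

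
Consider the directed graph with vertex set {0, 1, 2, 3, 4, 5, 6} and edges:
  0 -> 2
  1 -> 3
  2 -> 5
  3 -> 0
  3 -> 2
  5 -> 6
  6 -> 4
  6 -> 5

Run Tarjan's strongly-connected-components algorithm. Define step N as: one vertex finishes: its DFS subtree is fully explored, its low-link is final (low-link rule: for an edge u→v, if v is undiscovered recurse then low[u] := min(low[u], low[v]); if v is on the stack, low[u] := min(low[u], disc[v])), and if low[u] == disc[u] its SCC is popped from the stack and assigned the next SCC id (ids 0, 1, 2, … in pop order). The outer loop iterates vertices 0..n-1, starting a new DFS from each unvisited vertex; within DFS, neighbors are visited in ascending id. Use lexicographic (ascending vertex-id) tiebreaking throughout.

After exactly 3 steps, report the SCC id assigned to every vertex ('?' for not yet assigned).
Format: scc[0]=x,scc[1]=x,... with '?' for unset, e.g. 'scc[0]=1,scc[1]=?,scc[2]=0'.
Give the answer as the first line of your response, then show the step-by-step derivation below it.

scc[0]=?,scc[1]=?,scc[2]=?,scc[3]=?,scc[4]=0,scc[5]=1,scc[6]=1

step 1: low=(low[0]=0,low[1]=?,low[2]=1,low[3]=?,low[4]=4,low[5]=2,low[6]=3); scc=(scc[0]=?,scc[1]=?,scc[2]=?,scc[3]=?,scc[4]=0,scc[5]=?,scc[6]=?)
step 2: low=(low[0]=0,low[1]=?,low[2]=1,low[3]=?,low[4]=4,low[5]=2,low[6]=2); scc=(scc[0]=?,scc[1]=?,scc[2]=?,scc[3]=?,scc[4]=0,scc[5]=?,scc[6]=?)
step 3: low=(low[0]=0,low[1]=?,low[2]=1,low[3]=?,low[4]=4,low[5]=2,low[6]=2); scc=(scc[0]=?,scc[1]=?,scc[2]=?,scc[3]=?,scc[4]=0,scc[5]=1,scc[6]=1)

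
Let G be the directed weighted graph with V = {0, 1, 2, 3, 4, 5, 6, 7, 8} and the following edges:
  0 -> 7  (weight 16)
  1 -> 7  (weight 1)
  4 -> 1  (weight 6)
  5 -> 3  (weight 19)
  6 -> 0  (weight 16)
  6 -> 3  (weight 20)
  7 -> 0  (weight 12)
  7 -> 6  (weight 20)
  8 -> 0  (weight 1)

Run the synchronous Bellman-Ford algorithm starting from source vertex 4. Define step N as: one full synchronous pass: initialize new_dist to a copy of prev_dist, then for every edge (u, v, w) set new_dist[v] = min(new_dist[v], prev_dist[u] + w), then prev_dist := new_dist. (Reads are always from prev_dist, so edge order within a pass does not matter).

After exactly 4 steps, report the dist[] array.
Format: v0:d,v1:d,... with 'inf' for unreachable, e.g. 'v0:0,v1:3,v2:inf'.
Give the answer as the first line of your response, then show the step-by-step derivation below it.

v0:19,v1:6,v2:inf,v3:47,v4:0,v5:inf,v6:27,v7:7,v8:inf

step 1: dist = v0:inf,v1:6,v2:inf,v3:inf,v4:0,v5:inf,v6:inf,v7:inf,v8:inf
step 2: dist = v0:inf,v1:6,v2:inf,v3:inf,v4:0,v5:inf,v6:inf,v7:7,v8:inf
step 3: dist = v0:19,v1:6,v2:inf,v3:inf,v4:0,v5:inf,v6:27,v7:7,v8:inf
step 4: dist = v0:19,v1:6,v2:inf,v3:47,v4:0,v5:inf,v6:27,v7:7,v8:inf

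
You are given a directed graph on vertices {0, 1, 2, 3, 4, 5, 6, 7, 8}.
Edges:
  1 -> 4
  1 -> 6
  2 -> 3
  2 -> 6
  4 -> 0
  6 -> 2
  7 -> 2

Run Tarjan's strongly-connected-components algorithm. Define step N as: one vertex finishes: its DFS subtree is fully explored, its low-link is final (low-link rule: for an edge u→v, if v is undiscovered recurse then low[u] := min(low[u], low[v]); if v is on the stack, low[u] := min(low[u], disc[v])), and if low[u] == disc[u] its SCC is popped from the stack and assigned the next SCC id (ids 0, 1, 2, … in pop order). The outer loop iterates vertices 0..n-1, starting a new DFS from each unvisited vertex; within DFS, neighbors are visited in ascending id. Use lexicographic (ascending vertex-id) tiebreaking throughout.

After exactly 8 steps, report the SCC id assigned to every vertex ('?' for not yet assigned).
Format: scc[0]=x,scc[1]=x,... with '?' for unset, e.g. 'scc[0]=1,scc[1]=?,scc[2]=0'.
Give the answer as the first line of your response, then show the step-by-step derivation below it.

scc[0]=0,scc[1]=4,scc[2]=3,scc[3]=2,scc[4]=1,scc[5]=5,scc[6]=3,scc[7]=6,scc[8]=?

step 1: low=(low[0]=0,low[1]=?,low[2]=?,low[3]=?,low[4]=?,low[5]=?,low[6]=?,low[7]=?,low[8]=?); scc=(scc[0]=0,scc[1]=?,scc[2]=?,scc[3]=?,scc[4]=?,scc[5]=?,scc[6]=?,scc[7]=?,scc[8]=?)
step 2: low=(low[0]=0,low[1]=1,low[2]=?,low[3]=?,low[4]=2,low[5]=?,low[6]=?,low[7]=?,low[8]=?); scc=(scc[0]=0,scc[1]=?,scc[2]=?,scc[3]=?,scc[4]=1,scc[5]=?,scc[6]=?,scc[7]=?,scc[8]=?)
step 3: low=(low[0]=0,low[1]=1,low[2]=4,low[3]=5,low[4]=2,low[5]=?,low[6]=3,low[7]=?,low[8]=?); scc=(scc[0]=0,scc[1]=?,scc[2]=?,scc[3]=2,scc[4]=1,scc[5]=?,scc[6]=?,scc[7]=?,scc[8]=?)
step 4: low=(low[0]=0,low[1]=1,low[2]=3,low[3]=5,low[4]=2,low[5]=?,low[6]=3,low[7]=?,low[8]=?); scc=(scc[0]=0,scc[1]=?,scc[2]=?,scc[3]=2,scc[4]=1,scc[5]=?,scc[6]=?,scc[7]=?,scc[8]=?)
step 5: low=(low[0]=0,low[1]=1,low[2]=3,low[3]=5,low[4]=2,low[5]=?,low[6]=3,low[7]=?,low[8]=?); scc=(scc[0]=0,scc[1]=?,scc[2]=3,scc[3]=2,scc[4]=1,scc[5]=?,scc[6]=3,scc[7]=?,scc[8]=?)
step 6: low=(low[0]=0,low[1]=1,low[2]=3,low[3]=5,low[4]=2,low[5]=?,low[6]=3,low[7]=?,low[8]=?); scc=(scc[0]=0,scc[1]=4,scc[2]=3,scc[3]=2,scc[4]=1,scc[5]=?,scc[6]=3,scc[7]=?,scc[8]=?)
step 7: low=(low[0]=0,low[1]=1,low[2]=3,low[3]=5,low[4]=2,low[5]=6,low[6]=3,low[7]=?,low[8]=?); scc=(scc[0]=0,scc[1]=4,scc[2]=3,scc[3]=2,scc[4]=1,scc[5]=5,scc[6]=3,scc[7]=?,scc[8]=?)
step 8: low=(low[0]=0,low[1]=1,low[2]=3,low[3]=5,low[4]=2,low[5]=6,low[6]=3,low[7]=7,low[8]=?); scc=(scc[0]=0,scc[1]=4,scc[2]=3,scc[3]=2,scc[4]=1,scc[5]=5,scc[6]=3,scc[7]=6,scc[8]=?)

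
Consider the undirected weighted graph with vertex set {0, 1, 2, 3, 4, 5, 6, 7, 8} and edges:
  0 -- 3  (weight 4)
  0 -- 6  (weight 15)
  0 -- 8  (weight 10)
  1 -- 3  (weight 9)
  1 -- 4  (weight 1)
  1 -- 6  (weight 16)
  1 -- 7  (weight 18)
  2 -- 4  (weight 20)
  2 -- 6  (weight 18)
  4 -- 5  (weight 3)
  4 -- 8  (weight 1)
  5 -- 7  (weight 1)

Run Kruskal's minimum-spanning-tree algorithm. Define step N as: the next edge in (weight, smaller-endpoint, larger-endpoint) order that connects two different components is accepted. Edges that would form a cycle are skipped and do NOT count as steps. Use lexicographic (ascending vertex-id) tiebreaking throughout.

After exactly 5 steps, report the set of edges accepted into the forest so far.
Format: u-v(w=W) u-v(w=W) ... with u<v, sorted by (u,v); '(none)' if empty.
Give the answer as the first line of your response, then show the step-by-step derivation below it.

0-3(w=4) 1-4(w=1) 4-5(w=3) 4-8(w=1) 5-7(w=1)

step 1: add edge 1-4 (w=1); MST = {1-4(w=1)}
step 2: add edge 4-8 (w=1); MST = {1-4(w=1) 4-8(w=1)}
step 3: add edge 5-7 (w=1); MST = {1-4(w=1) 4-8(w=1) 5-7(w=1)}
step 4: add edge 4-5 (w=3); MST = {1-4(w=1) 4-5(w=3) 4-8(w=1) 5-7(w=1)}
step 5: add edge 0-3 (w=4); MST = {0-3(w=4) 1-4(w=1) 4-5(w=3) 4-8(w=1) 5-7(w=1)}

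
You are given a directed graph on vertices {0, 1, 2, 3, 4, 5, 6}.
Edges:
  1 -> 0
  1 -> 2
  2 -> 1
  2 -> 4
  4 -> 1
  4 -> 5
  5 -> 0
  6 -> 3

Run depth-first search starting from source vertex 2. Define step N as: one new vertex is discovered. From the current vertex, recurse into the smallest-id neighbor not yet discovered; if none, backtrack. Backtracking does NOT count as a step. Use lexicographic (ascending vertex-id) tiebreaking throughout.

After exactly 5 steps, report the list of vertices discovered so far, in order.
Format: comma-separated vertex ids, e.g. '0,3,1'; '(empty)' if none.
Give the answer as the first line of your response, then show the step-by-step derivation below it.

2,1,0,4,5

step 1: discover 2; path=2; order=2
step 2: discover 1; path=2>1; order=2,1
step 3: discover 0; path=2>1>0; order=2,1,0
step 4: discover 4; path=2>4; order=2,1,0,4
step 5: discover 5; path=2>4>5; order=2,1,0,4,5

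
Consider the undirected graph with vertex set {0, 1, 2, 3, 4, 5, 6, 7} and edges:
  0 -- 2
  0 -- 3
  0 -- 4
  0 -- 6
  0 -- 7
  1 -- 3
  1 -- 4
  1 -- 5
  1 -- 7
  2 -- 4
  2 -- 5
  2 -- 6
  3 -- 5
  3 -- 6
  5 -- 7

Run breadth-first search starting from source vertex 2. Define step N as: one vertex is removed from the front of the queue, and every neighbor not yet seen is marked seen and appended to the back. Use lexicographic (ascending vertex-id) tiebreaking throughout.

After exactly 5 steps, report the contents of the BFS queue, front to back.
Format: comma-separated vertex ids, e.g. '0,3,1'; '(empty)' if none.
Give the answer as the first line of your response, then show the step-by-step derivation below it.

3,7,1

step 1: dequeue 2; queue=[0,4,5,6]; order=2
step 2: dequeue 0; queue=[4,5,6,3,7]; order=2,0
step 3: dequeue 4; queue=[5,6,3,7,1]; order=2,0,4
step 4: dequeue 5; queue=[6,3,7,1]; order=2,0,4,5
step 5: dequeue 6; queue=[3,7,1]; order=2,0,4,5,6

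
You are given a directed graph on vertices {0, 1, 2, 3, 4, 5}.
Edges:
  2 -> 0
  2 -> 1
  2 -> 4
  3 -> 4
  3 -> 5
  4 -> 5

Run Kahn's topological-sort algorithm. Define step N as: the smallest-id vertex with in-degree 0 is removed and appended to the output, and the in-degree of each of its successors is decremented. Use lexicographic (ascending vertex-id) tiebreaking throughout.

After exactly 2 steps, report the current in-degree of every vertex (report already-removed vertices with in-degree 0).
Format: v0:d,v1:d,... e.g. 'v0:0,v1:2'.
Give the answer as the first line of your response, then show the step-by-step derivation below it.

v0:0,v1:0,v2:0,v3:0,v4:1,v5:2

step 1: output 2; order=[2]; indeg=(0,0,0,0,1,2)
step 2: output 0; order=[2,0]; indeg=(0,0,0,0,1,2)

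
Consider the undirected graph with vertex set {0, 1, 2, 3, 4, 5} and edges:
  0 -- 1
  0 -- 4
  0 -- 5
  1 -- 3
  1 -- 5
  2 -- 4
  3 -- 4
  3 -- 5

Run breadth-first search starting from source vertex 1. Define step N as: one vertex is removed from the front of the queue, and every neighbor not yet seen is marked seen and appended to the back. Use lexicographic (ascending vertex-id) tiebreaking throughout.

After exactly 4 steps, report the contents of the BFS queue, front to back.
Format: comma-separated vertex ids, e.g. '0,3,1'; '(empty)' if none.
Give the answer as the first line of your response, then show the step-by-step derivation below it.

4

step 1: dequeue 1; queue=[0,3,5]; order=1
step 2: dequeue 0; queue=[3,5,4]; order=1,0
step 3: dequeue 3; queue=[5,4]; order=1,0,3
step 4: dequeue 5; queue=[4]; order=1,0,3,5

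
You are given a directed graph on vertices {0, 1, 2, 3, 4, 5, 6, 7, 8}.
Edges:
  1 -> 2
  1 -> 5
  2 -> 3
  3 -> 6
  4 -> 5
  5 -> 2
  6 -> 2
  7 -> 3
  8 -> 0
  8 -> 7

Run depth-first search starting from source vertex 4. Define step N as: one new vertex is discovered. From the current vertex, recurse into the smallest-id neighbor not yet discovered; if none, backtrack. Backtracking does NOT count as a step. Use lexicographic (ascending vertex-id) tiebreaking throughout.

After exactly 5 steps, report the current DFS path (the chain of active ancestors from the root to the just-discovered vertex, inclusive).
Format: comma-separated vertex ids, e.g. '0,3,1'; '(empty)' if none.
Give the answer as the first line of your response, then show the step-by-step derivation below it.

4,5,2,3,6

step 1: discover 4; path=4; order=4
step 2: discover 5; path=4>5; order=4,5
step 3: discover 2; path=4>5>2; order=4,5,2
step 4: discover 3; path=4>5>2>3; order=4,5,2,3
step 5: discover 6; path=4>5>2>3>6; order=4,5,2,3,6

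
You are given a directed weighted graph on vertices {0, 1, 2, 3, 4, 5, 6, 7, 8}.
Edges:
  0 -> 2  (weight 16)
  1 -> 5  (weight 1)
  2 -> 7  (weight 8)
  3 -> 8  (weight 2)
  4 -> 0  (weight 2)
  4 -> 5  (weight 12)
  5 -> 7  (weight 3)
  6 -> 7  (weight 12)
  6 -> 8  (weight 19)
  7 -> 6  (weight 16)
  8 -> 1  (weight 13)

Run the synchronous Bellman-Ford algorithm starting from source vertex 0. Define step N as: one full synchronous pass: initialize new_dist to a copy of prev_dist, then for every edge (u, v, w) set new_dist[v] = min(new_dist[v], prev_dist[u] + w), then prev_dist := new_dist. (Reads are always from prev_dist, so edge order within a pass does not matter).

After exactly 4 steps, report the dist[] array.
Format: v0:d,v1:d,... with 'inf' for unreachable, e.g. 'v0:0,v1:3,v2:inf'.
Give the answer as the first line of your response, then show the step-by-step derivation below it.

v0:0,v1:inf,v2:16,v3:inf,v4:inf,v5:inf,v6:40,v7:24,v8:59

step 1: dist = v0:0,v1:inf,v2:16,v3:inf,v4:inf,v5:inf,v6:inf,v7:inf,v8:inf
step 2: dist = v0:0,v1:inf,v2:16,v3:inf,v4:inf,v5:inf,v6:inf,v7:24,v8:inf
step 3: dist = v0:0,v1:inf,v2:16,v3:inf,v4:inf,v5:inf,v6:40,v7:24,v8:inf
step 4: dist = v0:0,v1:inf,v2:16,v3:inf,v4:inf,v5:inf,v6:40,v7:24,v8:59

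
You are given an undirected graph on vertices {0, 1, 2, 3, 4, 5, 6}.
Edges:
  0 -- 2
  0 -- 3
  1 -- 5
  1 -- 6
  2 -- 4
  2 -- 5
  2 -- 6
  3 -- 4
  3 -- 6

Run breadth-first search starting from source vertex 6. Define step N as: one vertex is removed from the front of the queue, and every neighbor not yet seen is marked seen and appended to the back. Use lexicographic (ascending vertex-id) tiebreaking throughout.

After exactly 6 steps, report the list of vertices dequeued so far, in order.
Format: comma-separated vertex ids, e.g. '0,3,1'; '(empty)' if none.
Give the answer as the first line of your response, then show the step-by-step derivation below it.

6,1,2,3,5,0

step 1: dequeue 6; queue=[1,2,3]; order=6
step 2: dequeue 1; queue=[2,3,5]; order=6,1
step 3: dequeue 2; queue=[3,5,0,4]; order=6,1,2
step 4: dequeue 3; queue=[5,0,4]; order=6,1,2,3
step 5: dequeue 5; queue=[0,4]; order=6,1,2,3,5
step 6: dequeue 0; queue=[4]; order=6,1,2,3,5,0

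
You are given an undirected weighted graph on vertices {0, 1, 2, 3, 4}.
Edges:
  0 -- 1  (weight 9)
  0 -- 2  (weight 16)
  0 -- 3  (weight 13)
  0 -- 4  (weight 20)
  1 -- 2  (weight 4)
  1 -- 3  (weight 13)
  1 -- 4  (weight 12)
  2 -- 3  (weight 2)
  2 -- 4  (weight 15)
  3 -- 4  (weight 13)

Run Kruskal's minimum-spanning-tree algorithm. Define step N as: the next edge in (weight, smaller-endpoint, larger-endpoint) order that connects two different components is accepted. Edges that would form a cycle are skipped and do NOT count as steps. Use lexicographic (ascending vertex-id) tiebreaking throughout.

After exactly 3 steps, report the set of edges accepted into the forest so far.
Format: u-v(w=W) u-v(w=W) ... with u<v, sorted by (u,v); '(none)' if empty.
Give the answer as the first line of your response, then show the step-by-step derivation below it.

0-1(w=9) 1-2(w=4) 2-3(w=2)

step 1: add edge 2-3 (w=2); MST = {2-3(w=2)}
step 2: add edge 1-2 (w=4); MST = {1-2(w=4) 2-3(w=2)}
step 3: add edge 0-1 (w=9); MST = {0-1(w=9) 1-2(w=4) 2-3(w=2)}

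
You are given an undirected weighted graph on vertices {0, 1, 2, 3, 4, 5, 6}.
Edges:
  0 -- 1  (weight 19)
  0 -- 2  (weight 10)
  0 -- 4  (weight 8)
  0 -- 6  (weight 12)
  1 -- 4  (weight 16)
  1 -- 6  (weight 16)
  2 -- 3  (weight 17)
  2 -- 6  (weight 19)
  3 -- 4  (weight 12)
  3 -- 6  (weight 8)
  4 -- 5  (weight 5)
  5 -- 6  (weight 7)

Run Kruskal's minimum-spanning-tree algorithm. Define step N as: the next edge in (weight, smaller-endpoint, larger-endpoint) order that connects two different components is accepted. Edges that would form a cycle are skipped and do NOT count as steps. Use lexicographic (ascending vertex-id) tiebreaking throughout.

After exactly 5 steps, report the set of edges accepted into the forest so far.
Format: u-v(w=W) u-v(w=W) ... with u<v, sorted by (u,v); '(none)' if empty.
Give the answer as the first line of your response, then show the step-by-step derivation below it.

0-2(w=10) 0-4(w=8) 3-6(w=8) 4-5(w=5) 5-6(w=7)

step 1: add edge 4-5 (w=5); MST = {4-5(w=5)}
step 2: add edge 5-6 (w=7); MST = {4-5(w=5) 5-6(w=7)}
step 3: add edge 0-4 (w=8); MST = {0-4(w=8) 4-5(w=5) 5-6(w=7)}
step 4: add edge 3-6 (w=8); MST = {0-4(w=8) 3-6(w=8) 4-5(w=5) 5-6(w=7)}
step 5: add edge 0-2 (w=10); MST = {0-2(w=10) 0-4(w=8) 3-6(w=8) 4-5(w=5) 5-6(w=7)}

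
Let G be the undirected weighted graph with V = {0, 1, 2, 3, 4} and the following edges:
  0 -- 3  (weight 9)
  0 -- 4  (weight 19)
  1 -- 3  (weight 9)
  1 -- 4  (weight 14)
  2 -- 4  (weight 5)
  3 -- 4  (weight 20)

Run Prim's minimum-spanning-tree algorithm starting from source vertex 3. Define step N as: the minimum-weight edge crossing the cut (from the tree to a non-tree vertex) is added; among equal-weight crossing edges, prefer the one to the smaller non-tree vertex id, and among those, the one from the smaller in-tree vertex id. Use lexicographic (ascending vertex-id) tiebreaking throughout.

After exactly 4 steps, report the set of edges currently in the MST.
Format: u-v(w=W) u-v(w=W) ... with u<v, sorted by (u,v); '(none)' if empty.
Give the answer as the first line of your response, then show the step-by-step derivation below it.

0-3(w=9) 1-3(w=9) 1-4(w=14) 2-4(w=5)

step 1: add edge 0-3 (w=9); MST = {0-3(w=9)}
step 2: add edge 1-3 (w=9); MST = {0-3(w=9) 1-3(w=9)}
step 3: add edge 1-4 (w=14); MST = {0-3(w=9) 1-3(w=9) 1-4(w=14)}
step 4: add edge 2-4 (w=5); MST = {0-3(w=9) 1-3(w=9) 1-4(w=14) 2-4(w=5)}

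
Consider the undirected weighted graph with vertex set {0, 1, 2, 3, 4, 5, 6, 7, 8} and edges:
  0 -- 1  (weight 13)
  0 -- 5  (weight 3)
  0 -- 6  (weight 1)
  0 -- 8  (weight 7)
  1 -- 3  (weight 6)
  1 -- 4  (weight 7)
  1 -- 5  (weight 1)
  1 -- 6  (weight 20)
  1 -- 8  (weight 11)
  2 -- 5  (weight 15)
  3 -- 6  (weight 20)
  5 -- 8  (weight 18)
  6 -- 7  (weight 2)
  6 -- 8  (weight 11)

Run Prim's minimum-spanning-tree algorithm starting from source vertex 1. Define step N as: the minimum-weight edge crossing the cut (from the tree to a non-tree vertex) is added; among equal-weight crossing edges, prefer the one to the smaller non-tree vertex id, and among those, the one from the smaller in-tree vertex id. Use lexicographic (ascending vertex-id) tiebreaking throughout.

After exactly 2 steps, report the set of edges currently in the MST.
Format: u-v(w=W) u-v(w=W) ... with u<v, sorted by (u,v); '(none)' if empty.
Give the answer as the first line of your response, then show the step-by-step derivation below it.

0-5(w=3) 1-5(w=1)

step 1: add edge 1-5 (w=1); MST = {1-5(w=1)}
step 2: add edge 0-5 (w=3); MST = {0-5(w=3) 1-5(w=1)}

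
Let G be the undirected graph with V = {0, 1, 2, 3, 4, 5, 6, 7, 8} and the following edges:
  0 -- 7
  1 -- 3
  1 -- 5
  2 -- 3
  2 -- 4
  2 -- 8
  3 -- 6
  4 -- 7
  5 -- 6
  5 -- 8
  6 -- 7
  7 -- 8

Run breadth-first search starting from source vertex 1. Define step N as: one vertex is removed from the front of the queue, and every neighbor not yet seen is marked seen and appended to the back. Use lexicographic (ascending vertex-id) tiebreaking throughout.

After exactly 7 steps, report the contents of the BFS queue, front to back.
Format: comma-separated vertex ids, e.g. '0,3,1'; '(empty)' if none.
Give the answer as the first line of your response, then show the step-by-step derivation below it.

7

step 1: dequeue 1; queue=[3,5]; order=1
step 2: dequeue 3; queue=[5,2,6]; order=1,3
step 3: dequeue 5; queue=[2,6,8]; order=1,3,5
step 4: dequeue 2; queue=[6,8,4]; order=1,3,5,2
step 5: dequeue 6; queue=[8,4,7]; order=1,3,5,2,6
step 6: dequeue 8; queue=[4,7]; order=1,3,5,2,6,8
step 7: dequeue 4; queue=[7]; order=1,3,5,2,6,8,4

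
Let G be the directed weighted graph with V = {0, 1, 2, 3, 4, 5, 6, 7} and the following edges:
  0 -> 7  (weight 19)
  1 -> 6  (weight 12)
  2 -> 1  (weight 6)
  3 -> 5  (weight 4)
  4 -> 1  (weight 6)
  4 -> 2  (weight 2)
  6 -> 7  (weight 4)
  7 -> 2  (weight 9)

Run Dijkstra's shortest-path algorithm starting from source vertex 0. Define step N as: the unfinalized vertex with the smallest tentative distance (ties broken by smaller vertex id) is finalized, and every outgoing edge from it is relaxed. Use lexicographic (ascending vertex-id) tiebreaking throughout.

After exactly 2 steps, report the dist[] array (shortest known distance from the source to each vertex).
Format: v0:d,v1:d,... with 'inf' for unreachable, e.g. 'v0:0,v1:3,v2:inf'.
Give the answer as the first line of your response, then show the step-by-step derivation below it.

v0:0,v1:inf,v2:28,v3:inf,v4:inf,v5:inf,v6:inf,v7:19

step 1: dist = v0:0,v1:inf,v2:inf,v3:inf,v4:inf,v5:inf,v6:inf,v7:19
step 2: dist = v0:0,v1:inf,v2:28,v3:inf,v4:inf,v5:inf,v6:inf,v7:19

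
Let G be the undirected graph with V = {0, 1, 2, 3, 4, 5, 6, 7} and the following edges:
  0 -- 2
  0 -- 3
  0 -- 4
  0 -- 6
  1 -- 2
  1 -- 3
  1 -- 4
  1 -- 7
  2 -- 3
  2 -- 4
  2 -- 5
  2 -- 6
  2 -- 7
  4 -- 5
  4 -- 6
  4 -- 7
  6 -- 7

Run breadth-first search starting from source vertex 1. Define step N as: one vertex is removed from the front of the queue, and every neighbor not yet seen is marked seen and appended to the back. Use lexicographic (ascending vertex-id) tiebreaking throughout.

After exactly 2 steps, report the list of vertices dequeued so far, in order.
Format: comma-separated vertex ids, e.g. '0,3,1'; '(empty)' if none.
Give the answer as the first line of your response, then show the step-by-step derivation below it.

1,2

step 1: dequeue 1; queue=[2,3,4,7]; order=1
step 2: dequeue 2; queue=[3,4,7,0,5,6]; order=1,2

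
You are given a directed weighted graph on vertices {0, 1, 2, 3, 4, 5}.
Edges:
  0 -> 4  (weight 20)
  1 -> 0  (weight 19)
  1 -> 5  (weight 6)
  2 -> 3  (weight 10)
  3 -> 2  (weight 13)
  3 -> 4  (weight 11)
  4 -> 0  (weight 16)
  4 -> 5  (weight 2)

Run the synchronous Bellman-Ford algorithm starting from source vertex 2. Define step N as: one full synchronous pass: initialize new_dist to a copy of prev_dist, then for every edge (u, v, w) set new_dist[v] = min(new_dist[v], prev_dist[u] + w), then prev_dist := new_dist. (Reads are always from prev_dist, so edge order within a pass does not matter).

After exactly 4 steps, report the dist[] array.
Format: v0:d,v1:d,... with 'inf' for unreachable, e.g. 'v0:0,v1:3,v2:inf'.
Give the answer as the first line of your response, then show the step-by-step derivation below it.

v0:37,v1:inf,v2:0,v3:10,v4:21,v5:23

step 1: dist = v0:inf,v1:inf,v2:0,v3:10,v4:inf,v5:inf
step 2: dist = v0:inf,v1:inf,v2:0,v3:10,v4:21,v5:inf
step 3: dist = v0:37,v1:inf,v2:0,v3:10,v4:21,v5:23
step 4: dist = v0:37,v1:inf,v2:0,v3:10,v4:21,v5:23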